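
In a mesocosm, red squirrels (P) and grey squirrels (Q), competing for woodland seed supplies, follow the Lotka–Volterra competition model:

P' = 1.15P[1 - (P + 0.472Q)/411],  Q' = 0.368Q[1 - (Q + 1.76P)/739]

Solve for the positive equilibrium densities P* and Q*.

P* ≈ 367, Q* ≈ 92.4

Setting both brackets to zero gives the nullclines P + 0.472Q = 411 and 1.76P + Q = 739.
Substituting Q = 739 - 1.76P into the first: P(1 - 0.472·1.76) = 411 - 0.472·739.
So P* = 62.2/0.169 = 367, and then Q* = 739 - 1.76·367 = 92.4.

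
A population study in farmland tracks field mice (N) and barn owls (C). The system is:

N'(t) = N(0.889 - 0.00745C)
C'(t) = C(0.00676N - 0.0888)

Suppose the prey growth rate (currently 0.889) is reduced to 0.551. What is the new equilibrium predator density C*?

C* ≈ 74

At the interior fixed point, setting dN/dt = 0 with N > 0 fixes C* = (prey growth rate)/(NC coefficient) — independent of the other coefficients.
With the change, C* = 0.551/0.00745 = 74; it falls from 119.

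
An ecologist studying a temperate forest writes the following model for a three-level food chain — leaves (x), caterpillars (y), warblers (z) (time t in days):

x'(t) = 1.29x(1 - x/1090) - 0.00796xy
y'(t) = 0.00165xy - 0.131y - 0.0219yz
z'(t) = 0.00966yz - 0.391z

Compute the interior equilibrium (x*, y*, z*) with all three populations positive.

From dz/dt = 0: 0.00966y* = 0.391, so y* = 40.5.
From dx/dt = 0: 1.29(1 - x*/1090) = 0.00796·40.5, giving x* = 1090·(1 - 0.25) = 818.
From dy/dt = 0: 0.00165·818 - 0.131 = 0.0219z*, so z* = 1.22/0.0219 = 55.6.

x* ≈ 818, y* ≈ 40.5, z* ≈ 55.6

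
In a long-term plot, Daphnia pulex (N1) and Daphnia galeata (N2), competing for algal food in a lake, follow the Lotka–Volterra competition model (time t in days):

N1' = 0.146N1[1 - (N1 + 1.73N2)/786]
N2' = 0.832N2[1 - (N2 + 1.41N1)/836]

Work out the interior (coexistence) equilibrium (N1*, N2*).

Setting both brackets to zero gives the nullclines N1 + 1.73N2 = 786 and 1.41N1 + N2 = 836.
Substituting N2 = 836 - 1.41N1 into the first: N1(1 - 1.73·1.41) = 786 - 1.73·836.
So N1* = -660/-1.44 = 459, and then N2* = 836 - 1.41·459 = 189.

N1* ≈ 459, N2* ≈ 189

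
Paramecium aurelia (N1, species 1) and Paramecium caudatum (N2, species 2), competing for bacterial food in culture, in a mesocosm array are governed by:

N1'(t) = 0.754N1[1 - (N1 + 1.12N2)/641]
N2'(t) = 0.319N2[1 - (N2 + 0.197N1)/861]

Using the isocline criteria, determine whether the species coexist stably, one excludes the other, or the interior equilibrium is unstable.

species 2 excludes species 1

Compare the nullcline intercepts: K1/α12 = 641/1.12 = 572 < K2 = 861; K2/α21 = 861/0.197 = 4370 > K1 = 641.
Since the inequalities point opposite ways, species 2 can invade but species 1 cannot.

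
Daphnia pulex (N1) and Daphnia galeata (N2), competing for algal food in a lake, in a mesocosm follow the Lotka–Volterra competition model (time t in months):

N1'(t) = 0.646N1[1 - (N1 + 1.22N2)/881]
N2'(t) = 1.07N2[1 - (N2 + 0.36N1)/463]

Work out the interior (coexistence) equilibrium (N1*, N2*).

Setting both brackets to zero gives the nullclines N1 + 1.22N2 = 881 and 0.36N1 + N2 = 463.
Substituting N2 = 463 - 0.36N1 into the first: N1(1 - 1.22·0.36) = 881 - 1.22·463.
So N1* = 316/0.561 = 564, and then N2* = 463 - 0.36·564 = 260.

N1* ≈ 564, N2* ≈ 260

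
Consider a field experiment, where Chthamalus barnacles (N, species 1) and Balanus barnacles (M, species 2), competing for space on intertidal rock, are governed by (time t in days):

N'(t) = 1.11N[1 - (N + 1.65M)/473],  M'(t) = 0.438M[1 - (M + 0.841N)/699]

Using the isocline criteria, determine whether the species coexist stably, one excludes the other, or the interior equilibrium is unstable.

species 2 excludes species 1

Compare the nullcline intercepts: K1/α12 = 473/1.65 = 287 < K2 = 699; K2/α21 = 699/0.841 = 831 > K1 = 473.
Since the inequalities point opposite ways, species 2 can invade but species 1 cannot.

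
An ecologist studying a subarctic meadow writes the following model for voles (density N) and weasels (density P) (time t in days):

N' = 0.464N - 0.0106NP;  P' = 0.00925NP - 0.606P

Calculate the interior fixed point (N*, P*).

N* ≈ 65.5, P* ≈ 43.8

Set dP/dt = 0 with P > 0: 0.00925N - 0.606 = 0, so N* = 0.606/0.00925 = 65.5.
Set dN/dt = 0 with N > 0: 0.464 - 0.0106P = 0, so P* = 0.464/0.0106 = 43.8.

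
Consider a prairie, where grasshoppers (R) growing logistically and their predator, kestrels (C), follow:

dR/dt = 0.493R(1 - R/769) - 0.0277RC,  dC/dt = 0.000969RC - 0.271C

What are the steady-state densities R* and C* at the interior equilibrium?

From dC/dt = 0 with C > 0: 0.000969R* = 0.271, so R* = 280.
Substitute into dR/dt = 0: 0.493(1 - 280/769) = 0.0277C*.
The bracket is 0.636, giving C* = 0.314/0.0277 = 11.3.

R* ≈ 280, C* ≈ 11.3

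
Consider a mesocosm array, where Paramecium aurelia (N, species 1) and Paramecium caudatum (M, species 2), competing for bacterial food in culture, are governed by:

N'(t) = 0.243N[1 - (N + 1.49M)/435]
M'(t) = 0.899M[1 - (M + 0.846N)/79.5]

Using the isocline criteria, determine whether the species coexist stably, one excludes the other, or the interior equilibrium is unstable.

Compare the nullcline intercepts: K1/α12 = 435/1.49 = 292 > K2 = 79.5; K2/α21 = 79.5/0.846 = 94 < K1 = 435.
Since the inequalities point opposite ways, species 1 can invade but species 2 cannot.

species 1 excludes species 2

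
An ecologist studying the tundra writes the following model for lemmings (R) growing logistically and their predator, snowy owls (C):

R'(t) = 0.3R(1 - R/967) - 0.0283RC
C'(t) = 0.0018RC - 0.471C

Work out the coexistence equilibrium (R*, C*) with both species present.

R* ≈ 262, C* ≈ 7.73

From dC/dt = 0 with C > 0: 0.0018R* = 0.471, so R* = 262.
Substitute into dR/dt = 0: 0.3(1 - 262/967) = 0.0283C*.
The bracket is 0.729, giving C* = 0.219/0.0283 = 7.73.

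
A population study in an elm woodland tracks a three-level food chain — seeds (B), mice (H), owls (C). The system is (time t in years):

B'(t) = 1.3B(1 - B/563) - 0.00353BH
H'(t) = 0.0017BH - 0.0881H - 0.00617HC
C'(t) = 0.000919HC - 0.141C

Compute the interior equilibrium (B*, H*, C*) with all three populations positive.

From dC/dt = 0: 0.000919H* = 0.141, so H* = 153.
From dB/dt = 0: 1.3(1 - B*/563) = 0.00353·153, giving B* = 563·(1 - 0.417) = 328.
From dH/dt = 0: 0.0017·328 - 0.0881 = 0.00617C*, so C* = 0.47/0.00617 = 76.2.

B* ≈ 328, H* ≈ 153, C* ≈ 76.2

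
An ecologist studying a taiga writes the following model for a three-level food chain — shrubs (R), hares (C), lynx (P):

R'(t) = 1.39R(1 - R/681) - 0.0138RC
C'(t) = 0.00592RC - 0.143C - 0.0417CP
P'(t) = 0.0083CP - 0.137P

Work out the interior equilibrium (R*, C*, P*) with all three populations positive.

R* ≈ 569, C* ≈ 16.5, P* ≈ 77.4

From dP/dt = 0: 0.0083C* = 0.137, so C* = 16.5.
From dR/dt = 0: 1.39(1 - R*/681) = 0.0138·16.5, giving R* = 681·(1 - 0.164) = 569.
From dC/dt = 0: 0.00592·569 - 0.143 = 0.0417P*, so P* = 3.23/0.0417 = 77.4.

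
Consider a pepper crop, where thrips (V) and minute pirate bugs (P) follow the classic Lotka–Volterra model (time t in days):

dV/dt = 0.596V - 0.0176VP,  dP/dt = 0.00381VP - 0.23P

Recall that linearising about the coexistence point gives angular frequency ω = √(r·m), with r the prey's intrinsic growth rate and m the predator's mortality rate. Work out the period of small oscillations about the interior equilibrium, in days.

T ≈ 17 days

Here r = 0.596 and m = 0.23, so r·m = 0.137.
ω = √0.137 = 0.37 per day, hence T = 2π/ω ≈ 17 days.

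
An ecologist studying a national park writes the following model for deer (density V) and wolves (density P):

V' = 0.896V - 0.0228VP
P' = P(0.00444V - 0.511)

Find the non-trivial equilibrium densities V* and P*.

Set dP/dt = 0 with P > 0: 0.00444V - 0.511 = 0, so V* = 0.511/0.00444 = 115.
Set dV/dt = 0 with V > 0: 0.896 - 0.0228P = 0, so P* = 0.896/0.0228 = 39.3.

V* ≈ 115, P* ≈ 39.3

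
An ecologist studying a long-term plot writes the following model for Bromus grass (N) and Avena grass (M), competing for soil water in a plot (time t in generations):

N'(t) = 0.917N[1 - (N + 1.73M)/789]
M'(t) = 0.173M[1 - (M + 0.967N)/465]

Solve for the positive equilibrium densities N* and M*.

N* ≈ 23, M* ≈ 443

Setting both brackets to zero gives the nullclines N + 1.73M = 789 and 0.967N + M = 465.
Substituting M = 465 - 0.967N into the first: N(1 - 1.73·0.967) = 789 - 1.73·465.
So N* = -15.5/-0.673 = 23, and then M* = 465 - 0.967·23 = 443.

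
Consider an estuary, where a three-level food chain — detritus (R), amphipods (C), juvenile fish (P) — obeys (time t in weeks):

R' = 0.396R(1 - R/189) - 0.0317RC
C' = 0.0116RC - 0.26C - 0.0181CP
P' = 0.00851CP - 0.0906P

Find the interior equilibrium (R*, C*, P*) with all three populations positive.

From dP/dt = 0: 0.00851C* = 0.0906, so C* = 10.6.
From dR/dt = 0: 0.396(1 - R*/189) = 0.0317·10.6, giving R* = 189·(1 - 0.852) = 27.9.
From dC/dt = 0: 0.0116·27.9 - 0.26 = 0.0181P*, so P* = 0.0639/0.0181 = 3.53.

R* ≈ 27.9, C* ≈ 10.6, P* ≈ 3.53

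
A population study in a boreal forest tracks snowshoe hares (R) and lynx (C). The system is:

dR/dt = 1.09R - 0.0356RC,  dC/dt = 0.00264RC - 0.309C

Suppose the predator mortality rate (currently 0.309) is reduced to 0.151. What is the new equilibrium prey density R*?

At the interior fixed point, setting dC/dt = 0 with C > 0 fixes R* = (predator death rate)/(RC coefficient) — independent of the other coefficients.
With the change, R* = 0.151/0.00264 = 57.2; it falls from 117.

R* ≈ 57.2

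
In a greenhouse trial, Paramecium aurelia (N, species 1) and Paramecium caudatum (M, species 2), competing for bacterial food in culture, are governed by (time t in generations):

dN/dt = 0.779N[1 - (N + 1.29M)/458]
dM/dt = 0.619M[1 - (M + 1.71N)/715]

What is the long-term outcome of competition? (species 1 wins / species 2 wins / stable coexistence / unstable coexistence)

unstable coexistence (outcome depends on initial conditions)

Compare the nullcline intercepts: K1/α12 = 458/1.29 = 355 < K2 = 715; K2/α21 = 715/1.71 = 418 < K1 = 458.
Since both are reversed, neither can invade when rare; the interior point is a saddle.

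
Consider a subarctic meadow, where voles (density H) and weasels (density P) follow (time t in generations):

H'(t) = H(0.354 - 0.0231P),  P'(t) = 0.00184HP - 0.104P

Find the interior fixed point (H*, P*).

Set dP/dt = 0 with P > 0: 0.00184H - 0.104 = 0, so H* = 0.104/0.00184 = 56.5.
Set dH/dt = 0 with H > 0: 0.354 - 0.0231P = 0, so P* = 0.354/0.0231 = 15.3.

H* ≈ 56.5, P* ≈ 15.3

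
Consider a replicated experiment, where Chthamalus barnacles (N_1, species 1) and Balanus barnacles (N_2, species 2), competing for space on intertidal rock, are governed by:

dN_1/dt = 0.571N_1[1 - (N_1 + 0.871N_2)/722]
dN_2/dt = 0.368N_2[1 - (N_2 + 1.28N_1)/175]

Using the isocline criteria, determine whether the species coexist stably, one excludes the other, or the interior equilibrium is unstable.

Compare the nullcline intercepts: K1/α12 = 722/0.871 = 829 > K2 = 175; K2/α21 = 175/1.28 = 137 < K1 = 722.
Since the inequalities point opposite ways, species 1 can invade but species 2 cannot.

species 1 excludes species 2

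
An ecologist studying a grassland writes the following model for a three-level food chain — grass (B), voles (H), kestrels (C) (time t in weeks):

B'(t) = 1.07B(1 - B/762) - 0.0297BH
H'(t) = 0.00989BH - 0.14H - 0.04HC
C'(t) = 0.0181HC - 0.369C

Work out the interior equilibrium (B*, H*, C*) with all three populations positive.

From dC/dt = 0: 0.0181H* = 0.369, so H* = 20.4.
From dB/dt = 0: 1.07(1 - B*/762) = 0.0297·20.4, giving B* = 762·(1 - 0.566) = 331.
From dH/dt = 0: 0.00989·331 - 0.14 = 0.04C*, so C* = 3.13/0.04 = 78.3.

B* ≈ 331, H* ≈ 20.4, C* ≈ 78.3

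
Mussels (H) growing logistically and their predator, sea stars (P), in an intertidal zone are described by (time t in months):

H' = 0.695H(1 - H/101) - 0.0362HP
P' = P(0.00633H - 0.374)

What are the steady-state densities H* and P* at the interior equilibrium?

H* ≈ 59.1, P* ≈ 7.97

From dP/dt = 0 with P > 0: 0.00633H* = 0.374, so H* = 59.1.
Substitute into dH/dt = 0: 0.695(1 - 59.1/101) = 0.0362P*.
The bracket is 0.415, giving P* = 0.288/0.0362 = 7.97.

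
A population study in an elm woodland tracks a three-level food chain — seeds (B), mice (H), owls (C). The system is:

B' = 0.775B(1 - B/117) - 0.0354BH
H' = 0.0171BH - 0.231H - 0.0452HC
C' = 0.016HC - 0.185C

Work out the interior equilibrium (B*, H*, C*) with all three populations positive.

B* ≈ 55.2, H* ≈ 11.6, C* ≈ 15.8

From dC/dt = 0: 0.016H* = 0.185, so H* = 11.6.
From dB/dt = 0: 0.775(1 - B*/117) = 0.0354·11.6, giving B* = 117·(1 - 0.528) = 55.2.
From dH/dt = 0: 0.0171·55.2 - 0.231 = 0.0452C*, so C* = 0.713/0.0452 = 15.8.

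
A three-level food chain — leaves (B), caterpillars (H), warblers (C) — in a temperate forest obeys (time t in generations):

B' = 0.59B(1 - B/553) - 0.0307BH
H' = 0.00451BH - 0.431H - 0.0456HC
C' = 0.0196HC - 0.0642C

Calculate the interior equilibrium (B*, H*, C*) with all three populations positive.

B* ≈ 459, H* ≈ 3.28, C* ≈ 35.9

From dC/dt = 0: 0.0196H* = 0.0642, so H* = 3.28.
From dB/dt = 0: 0.59(1 - B*/553) = 0.0307·3.28, giving B* = 553·(1 - 0.17) = 459.
From dH/dt = 0: 0.00451·459 - 0.431 = 0.0456C*, so C* = 1.64/0.0456 = 35.9.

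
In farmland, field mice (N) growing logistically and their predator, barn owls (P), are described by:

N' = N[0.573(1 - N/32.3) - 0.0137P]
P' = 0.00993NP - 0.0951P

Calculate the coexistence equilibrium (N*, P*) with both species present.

N* ≈ 9.58, P* ≈ 29.4

From dP/dt = 0 with P > 0: 0.00993N* = 0.0951, so N* = 9.58.
Substitute into dN/dt = 0: 0.573(1 - 9.58/32.3) = 0.0137P*.
The bracket is 0.703, giving P* = 0.403/0.0137 = 29.4.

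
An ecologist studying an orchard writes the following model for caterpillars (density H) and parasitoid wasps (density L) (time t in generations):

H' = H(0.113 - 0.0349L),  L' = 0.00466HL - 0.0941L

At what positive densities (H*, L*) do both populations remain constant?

H* ≈ 20.2, L* ≈ 3.24

Set dL/dt = 0 with L > 0: 0.00466H - 0.0941 = 0, so H* = 0.0941/0.00466 = 20.2.
Set dH/dt = 0 with H > 0: 0.113 - 0.0349L = 0, so L* = 0.113/0.0349 = 3.24.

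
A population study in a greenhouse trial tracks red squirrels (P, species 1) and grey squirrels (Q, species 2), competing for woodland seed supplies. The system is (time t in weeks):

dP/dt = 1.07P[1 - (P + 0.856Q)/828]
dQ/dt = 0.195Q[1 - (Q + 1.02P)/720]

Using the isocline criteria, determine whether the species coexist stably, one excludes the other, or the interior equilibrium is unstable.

species 1 excludes species 2

Compare the nullcline intercepts: K1/α12 = 828/0.856 = 967 > K2 = 720; K2/α21 = 720/1.02 = 706 < K1 = 828.
Since the inequalities point opposite ways, species 1 can invade but species 2 cannot.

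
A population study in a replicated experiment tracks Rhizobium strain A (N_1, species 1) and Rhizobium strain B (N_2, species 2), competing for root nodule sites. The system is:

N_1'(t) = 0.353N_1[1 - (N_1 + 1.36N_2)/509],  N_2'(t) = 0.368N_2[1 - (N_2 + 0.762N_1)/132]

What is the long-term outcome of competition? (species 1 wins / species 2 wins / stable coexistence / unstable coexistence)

species 1 excludes species 2

Compare the nullcline intercepts: K1/α12 = 509/1.36 = 374 > K2 = 132; K2/α21 = 132/0.762 = 173 < K1 = 509.
Since the inequalities point opposite ways, species 1 can invade but species 2 cannot.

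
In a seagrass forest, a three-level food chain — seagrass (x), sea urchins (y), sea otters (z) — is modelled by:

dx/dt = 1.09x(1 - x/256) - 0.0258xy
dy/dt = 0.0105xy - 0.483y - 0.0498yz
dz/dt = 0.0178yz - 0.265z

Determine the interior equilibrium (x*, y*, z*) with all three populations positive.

x* ≈ 166, y* ≈ 14.9, z* ≈ 25.3

From dz/dt = 0: 0.0178y* = 0.265, so y* = 14.9.
From dx/dt = 0: 1.09(1 - x*/256) = 0.0258·14.9, giving x* = 256·(1 - 0.352) = 166.
From dy/dt = 0: 0.0105·166 - 0.483 = 0.0498z*, so z* = 1.26/0.0498 = 25.3.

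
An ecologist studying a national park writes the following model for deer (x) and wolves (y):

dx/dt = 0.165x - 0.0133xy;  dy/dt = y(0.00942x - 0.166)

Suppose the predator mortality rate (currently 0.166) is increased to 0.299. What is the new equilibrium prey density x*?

x* ≈ 31.7

At the interior fixed point, setting dy/dt = 0 with y > 0 fixes x* = (predator death rate)/(xy coefficient) — independent of the other coefficients.
With the change, x* = 0.299/0.00942 = 31.7; it rises from 17.6.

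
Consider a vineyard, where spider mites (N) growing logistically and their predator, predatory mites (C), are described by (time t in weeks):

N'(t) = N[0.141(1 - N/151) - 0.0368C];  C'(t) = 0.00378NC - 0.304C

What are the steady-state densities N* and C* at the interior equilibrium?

From dC/dt = 0 with C > 0: 0.00378N* = 0.304, so N* = 80.4.
Substitute into dN/dt = 0: 0.141(1 - 80.4/151) = 0.0368C*.
The bracket is 0.467, giving C* = 0.0659/0.0368 = 1.79.

N* ≈ 80.4, C* ≈ 1.79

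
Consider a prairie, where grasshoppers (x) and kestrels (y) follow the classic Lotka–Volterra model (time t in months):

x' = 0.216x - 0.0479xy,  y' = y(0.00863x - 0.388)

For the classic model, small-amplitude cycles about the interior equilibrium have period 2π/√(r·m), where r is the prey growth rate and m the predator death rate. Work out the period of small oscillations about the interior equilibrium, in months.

Here r = 0.216 and m = 0.388, so r·m = 0.0838.
ω = √0.0838 = 0.289 per month, hence T = 2π/ω ≈ 21.7 months.

T ≈ 21.7 months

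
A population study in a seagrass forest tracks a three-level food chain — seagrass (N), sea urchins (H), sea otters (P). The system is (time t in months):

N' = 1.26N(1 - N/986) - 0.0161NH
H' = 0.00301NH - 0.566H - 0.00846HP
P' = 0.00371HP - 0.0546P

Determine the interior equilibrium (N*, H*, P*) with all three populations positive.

N* ≈ 801, H* ≈ 14.7, P* ≈ 218

From dP/dt = 0: 0.00371H* = 0.0546, so H* = 14.7.
From dN/dt = 0: 1.26(1 - N*/986) = 0.0161·14.7, giving N* = 986·(1 - 0.188) = 801.
From dH/dt = 0: 0.00301·801 - 0.566 = 0.00846P*, so P* = 1.84/0.00846 = 218.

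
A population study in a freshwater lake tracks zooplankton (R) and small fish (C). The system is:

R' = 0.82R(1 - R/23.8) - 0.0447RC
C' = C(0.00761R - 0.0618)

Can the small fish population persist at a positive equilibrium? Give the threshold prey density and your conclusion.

Threshold R = 8.12; K > 8.12, so yes, the predator persists.

The predator equation gives dC/dt > 0 only when R > 0.0618/0.00761 = 8.12.
Without the predator, R → K = 23.8. Since 23.8 > 8.12, the predator can invade and persist.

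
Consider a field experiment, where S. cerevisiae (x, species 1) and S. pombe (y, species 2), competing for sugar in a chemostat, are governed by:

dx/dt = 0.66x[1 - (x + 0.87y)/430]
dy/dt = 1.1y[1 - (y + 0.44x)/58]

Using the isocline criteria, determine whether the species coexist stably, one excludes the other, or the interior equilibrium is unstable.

species 1 excludes species 2

Compare the nullcline intercepts: K1/α12 = 430/0.87 = 494 > K2 = 58; K2/α21 = 58/0.44 = 132 < K1 = 430.
Since the inequalities point opposite ways, species 1 can invade but species 2 cannot.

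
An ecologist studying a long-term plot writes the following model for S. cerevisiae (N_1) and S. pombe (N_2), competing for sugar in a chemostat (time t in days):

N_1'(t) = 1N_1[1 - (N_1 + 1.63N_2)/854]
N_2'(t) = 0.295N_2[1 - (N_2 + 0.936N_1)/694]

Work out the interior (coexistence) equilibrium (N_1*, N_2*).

Setting both brackets to zero gives the nullclines N_1 + 1.63N_2 = 854 and 0.936N_1 + N_2 = 694.
Substituting N_2 = 694 - 0.936N_1 into the first: N_1(1 - 1.63·0.936) = 854 - 1.63·694.
So N_1* = -277/-0.526 = 527, and then N_2* = 694 - 0.936·527 = 200.

N_1* ≈ 527, N_2* ≈ 200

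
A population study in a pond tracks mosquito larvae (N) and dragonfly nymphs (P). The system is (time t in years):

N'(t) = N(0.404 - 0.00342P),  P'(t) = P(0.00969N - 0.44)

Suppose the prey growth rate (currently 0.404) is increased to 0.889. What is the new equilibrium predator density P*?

P* ≈ 260

At the interior fixed point, setting dN/dt = 0 with N > 0 fixes P* = (prey growth rate)/(NP coefficient) — independent of the other coefficients.
With the change, P* = 0.889/0.00342 = 260; it rises from 118.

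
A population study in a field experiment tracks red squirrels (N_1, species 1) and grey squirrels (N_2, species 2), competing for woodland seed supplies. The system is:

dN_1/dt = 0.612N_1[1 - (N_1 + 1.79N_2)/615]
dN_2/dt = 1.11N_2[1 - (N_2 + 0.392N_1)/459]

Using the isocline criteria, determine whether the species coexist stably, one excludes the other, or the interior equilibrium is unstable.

species 2 excludes species 1

Compare the nullcline intercepts: K1/α12 = 615/1.79 = 344 < K2 = 459; K2/α21 = 459/0.392 = 1170 > K1 = 615.
Since the inequalities point opposite ways, species 2 can invade but species 1 cannot.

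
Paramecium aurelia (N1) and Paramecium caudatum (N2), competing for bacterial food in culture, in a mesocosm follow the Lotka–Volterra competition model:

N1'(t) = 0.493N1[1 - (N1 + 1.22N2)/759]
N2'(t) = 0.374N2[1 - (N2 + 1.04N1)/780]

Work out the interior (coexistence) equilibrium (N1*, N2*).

N1* ≈ 717, N2* ≈ 34.8

Setting both brackets to zero gives the nullclines N1 + 1.22N2 = 759 and 1.04N1 + N2 = 780.
Substituting N2 = 780 - 1.04N1 into the first: N1(1 - 1.22·1.04) = 759 - 1.22·780.
So N1* = -193/-0.269 = 717, and then N2* = 780 - 1.04·717 = 34.8.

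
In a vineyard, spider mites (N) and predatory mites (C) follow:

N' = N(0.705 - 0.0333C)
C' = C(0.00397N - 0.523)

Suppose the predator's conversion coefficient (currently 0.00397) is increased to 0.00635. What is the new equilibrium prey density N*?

At the interior fixed point, setting dC/dt = 0 with C > 0 fixes N* = (predator death rate)/(NC coefficient) — independent of the other coefficients.
With the change, N* = 0.523/0.00635 = 82.4; it falls from 132.

N* ≈ 82.4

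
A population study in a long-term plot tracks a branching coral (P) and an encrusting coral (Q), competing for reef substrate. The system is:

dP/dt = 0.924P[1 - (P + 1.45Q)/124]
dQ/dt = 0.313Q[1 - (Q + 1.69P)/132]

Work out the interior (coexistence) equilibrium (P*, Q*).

Setting both brackets to zero gives the nullclines P + 1.45Q = 124 and 1.69P + Q = 132.
Substituting Q = 132 - 1.69P into the first: P(1 - 1.45·1.69) = 124 - 1.45·132.
So P* = -67.4/-1.45 = 46.5, and then Q* = 132 - 1.69·46.5 = 53.5.

P* ≈ 46.5, Q* ≈ 53.5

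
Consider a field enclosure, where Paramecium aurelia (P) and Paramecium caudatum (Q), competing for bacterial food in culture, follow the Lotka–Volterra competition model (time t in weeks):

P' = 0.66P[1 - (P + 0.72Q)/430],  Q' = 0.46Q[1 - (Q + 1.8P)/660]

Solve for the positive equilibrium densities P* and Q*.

P* ≈ 153, Q* ≈ 385

Setting both brackets to zero gives the nullclines P + 0.72Q = 430 and 1.8P + Q = 660.
Substituting Q = 660 - 1.8P into the first: P(1 - 0.72·1.8) = 430 - 0.72·660.
So P* = -45.2/-0.296 = 153, and then Q* = 660 - 1.8·153 = 385.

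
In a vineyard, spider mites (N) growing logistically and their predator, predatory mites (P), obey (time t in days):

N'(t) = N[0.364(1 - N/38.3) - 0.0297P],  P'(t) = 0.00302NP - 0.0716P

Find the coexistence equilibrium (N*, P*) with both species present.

From dP/dt = 0 with P > 0: 0.00302N* = 0.0716, so N* = 23.7.
Substitute into dN/dt = 0: 0.364(1 - 23.7/38.3) = 0.0297P*.
The bracket is 0.381, giving P* = 0.139/0.0297 = 4.67.

N* ≈ 23.7, P* ≈ 4.67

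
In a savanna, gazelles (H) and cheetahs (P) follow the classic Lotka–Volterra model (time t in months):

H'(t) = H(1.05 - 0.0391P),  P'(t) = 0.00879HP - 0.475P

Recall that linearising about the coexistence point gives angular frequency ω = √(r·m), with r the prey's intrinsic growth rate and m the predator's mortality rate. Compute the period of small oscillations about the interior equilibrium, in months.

Here r = 1.05 and m = 0.475, so r·m = 0.499.
ω = √0.499 = 0.706 per month, hence T = 2π/ω ≈ 8.9 months.

T ≈ 8.9 months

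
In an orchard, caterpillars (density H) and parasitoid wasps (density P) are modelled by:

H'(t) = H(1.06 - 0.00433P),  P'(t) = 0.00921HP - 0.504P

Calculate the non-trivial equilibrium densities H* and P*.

H* ≈ 54.7, P* ≈ 245

Set dP/dt = 0 with P > 0: 0.00921H - 0.504 = 0, so H* = 0.504/0.00921 = 54.7.
Set dH/dt = 0 with H > 0: 1.06 - 0.00433P = 0, so P* = 1.06/0.00433 = 245.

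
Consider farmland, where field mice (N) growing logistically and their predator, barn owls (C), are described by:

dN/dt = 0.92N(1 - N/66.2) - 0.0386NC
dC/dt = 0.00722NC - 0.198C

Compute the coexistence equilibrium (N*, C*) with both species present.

From dC/dt = 0 with C > 0: 0.00722N* = 0.198, so N* = 27.4.
Substitute into dN/dt = 0: 0.92(1 - 27.4/66.2) = 0.0386C*.
The bracket is 0.586, giving C* = 0.539/0.0386 = 14.

N* ≈ 27.4, C* ≈ 14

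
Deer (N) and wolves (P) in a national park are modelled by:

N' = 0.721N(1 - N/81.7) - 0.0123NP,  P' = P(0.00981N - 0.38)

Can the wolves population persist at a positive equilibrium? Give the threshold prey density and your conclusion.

The predator equation gives dP/dt > 0 only when N > 0.38/0.00981 = 38.7.
Without the predator, N → K = 81.7. Since 81.7 > 38.7, the predator can invade and persist.

Threshold N = 38.7; K > 38.7, so yes, the predator persists.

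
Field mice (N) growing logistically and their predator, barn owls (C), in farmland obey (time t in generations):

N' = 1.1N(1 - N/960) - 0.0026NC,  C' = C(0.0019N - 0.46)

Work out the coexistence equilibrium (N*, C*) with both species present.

From dC/dt = 0 with C > 0: 0.0019N* = 0.46, so N* = 242.
Substitute into dN/dt = 0: 1.1(1 - 242/960) = 0.0026C*.
The bracket is 0.748, giving C* = 0.823/0.0026 = 316.

N* ≈ 242, C* ≈ 316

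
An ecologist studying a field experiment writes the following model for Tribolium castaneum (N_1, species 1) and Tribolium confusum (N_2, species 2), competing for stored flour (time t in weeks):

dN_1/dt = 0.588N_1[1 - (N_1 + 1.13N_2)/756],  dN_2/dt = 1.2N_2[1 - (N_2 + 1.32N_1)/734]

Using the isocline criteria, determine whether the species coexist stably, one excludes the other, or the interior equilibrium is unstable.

Compare the nullcline intercepts: K1/α12 = 756/1.13 = 669 < K2 = 734; K2/α21 = 734/1.32 = 556 < K1 = 756.
Since both are reversed, neither can invade when rare; the interior point is a saddle.

unstable coexistence (outcome depends on initial conditions)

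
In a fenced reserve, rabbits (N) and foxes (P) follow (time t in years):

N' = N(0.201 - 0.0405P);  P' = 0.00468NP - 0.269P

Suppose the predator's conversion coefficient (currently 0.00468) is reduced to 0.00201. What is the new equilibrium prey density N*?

At the interior fixed point, setting dP/dt = 0 with P > 0 fixes N* = (predator death rate)/(NP coefficient) — independent of the other coefficients.
With the change, N* = 0.269/0.00201 = 134; it rises from 57.5.

N* ≈ 134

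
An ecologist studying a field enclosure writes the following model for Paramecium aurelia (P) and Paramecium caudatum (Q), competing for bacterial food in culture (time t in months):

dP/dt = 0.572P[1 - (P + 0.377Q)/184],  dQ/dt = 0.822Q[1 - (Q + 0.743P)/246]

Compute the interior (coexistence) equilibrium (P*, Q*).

Setting both brackets to zero gives the nullclines P + 0.377Q = 184 and 0.743P + Q = 246.
Substituting Q = 246 - 0.743P into the first: P(1 - 0.377·0.743) = 184 - 0.377·246.
So P* = 91.3/0.72 = 127, and then Q* = 246 - 0.743·127 = 152.

P* ≈ 127, Q* ≈ 152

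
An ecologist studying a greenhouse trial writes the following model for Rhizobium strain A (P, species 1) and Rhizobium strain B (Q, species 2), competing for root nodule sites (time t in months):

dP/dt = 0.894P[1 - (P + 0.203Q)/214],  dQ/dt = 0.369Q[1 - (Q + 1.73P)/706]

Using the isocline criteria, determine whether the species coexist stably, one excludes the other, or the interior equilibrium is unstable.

Compare the nullcline intercepts: K1/α12 = 214/0.203 = 1050 > K2 = 706; K2/α21 = 706/1.73 = 408 > K1 = 214.
Since both inequalities hold, each species can invade when rare, so the interior equilibrium is stable.

stable coexistence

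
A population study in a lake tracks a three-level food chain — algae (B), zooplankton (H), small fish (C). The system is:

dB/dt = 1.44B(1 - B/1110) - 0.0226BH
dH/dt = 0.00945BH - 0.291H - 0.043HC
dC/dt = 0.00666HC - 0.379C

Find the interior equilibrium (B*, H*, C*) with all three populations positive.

B* ≈ 119, H* ≈ 56.9, C* ≈ 19.3

From dC/dt = 0: 0.00666H* = 0.379, so H* = 56.9.
From dB/dt = 0: 1.44(1 - B*/1110) = 0.0226·56.9, giving B* = 1110·(1 - 0.893) = 119.
From dH/dt = 0: 0.00945·119 - 0.291 = 0.043C*, so C* = 0.83/0.043 = 19.3.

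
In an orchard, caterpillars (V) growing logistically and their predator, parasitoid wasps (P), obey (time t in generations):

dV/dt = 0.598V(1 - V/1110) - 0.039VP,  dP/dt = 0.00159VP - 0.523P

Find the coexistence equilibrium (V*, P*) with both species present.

V* ≈ 329, P* ≈ 10.8

From dP/dt = 0 with P > 0: 0.00159V* = 0.523, so V* = 329.
Substitute into dV/dt = 0: 0.598(1 - 329/1110) = 0.039P*.
The bracket is 0.704, giving P* = 0.421/0.039 = 10.8.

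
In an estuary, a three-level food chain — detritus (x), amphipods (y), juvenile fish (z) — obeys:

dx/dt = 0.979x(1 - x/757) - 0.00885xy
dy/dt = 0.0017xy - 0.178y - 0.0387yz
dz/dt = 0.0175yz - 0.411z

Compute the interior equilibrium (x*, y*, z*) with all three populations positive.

From dz/dt = 0: 0.0175y* = 0.411, so y* = 23.5.
From dx/dt = 0: 0.979(1 - x*/757) = 0.00885·23.5, giving x* = 757·(1 - 0.212) = 596.
From dy/dt = 0: 0.0017·596 - 0.178 = 0.0387z*, so z* = 0.836/0.0387 = 21.6.

x* ≈ 596, y* ≈ 23.5, z* ≈ 21.6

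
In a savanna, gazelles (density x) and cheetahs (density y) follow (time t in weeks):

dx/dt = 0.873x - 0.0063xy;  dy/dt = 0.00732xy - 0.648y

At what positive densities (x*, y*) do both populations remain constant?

x* ≈ 88.5, y* ≈ 139

Set dy/dt = 0 with y > 0: 0.00732x - 0.648 = 0, so x* = 0.648/0.00732 = 88.5.
Set dx/dt = 0 with x > 0: 0.873 - 0.0063y = 0, so y* = 0.873/0.0063 = 139.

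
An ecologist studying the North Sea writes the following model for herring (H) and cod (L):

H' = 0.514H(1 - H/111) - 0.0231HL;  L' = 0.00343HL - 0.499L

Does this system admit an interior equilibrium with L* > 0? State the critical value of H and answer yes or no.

The predator equation gives dL/dt > 0 only when H > 0.499/0.00343 = 145.
Without the predator, H → K = 111. Since 111 < 145, the predator cannot invade.

Threshold H = 145; K < 145, so no, the predator goes extinct.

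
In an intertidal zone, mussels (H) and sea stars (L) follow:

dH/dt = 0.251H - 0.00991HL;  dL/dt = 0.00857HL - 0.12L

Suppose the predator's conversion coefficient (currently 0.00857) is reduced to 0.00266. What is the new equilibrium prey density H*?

H* ≈ 45.1

At the interior fixed point, setting dL/dt = 0 with L > 0 fixes H* = (predator death rate)/(HL coefficient) — independent of the other coefficients.
With the change, H* = 0.12/0.00266 = 45.1; it rises from 14.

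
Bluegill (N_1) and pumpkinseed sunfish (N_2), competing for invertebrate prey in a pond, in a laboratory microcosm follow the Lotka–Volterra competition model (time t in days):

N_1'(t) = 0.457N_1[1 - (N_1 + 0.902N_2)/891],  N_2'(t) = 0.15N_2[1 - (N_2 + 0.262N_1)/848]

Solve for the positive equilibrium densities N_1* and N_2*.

N_1* ≈ 165, N_2* ≈ 805

Setting both brackets to zero gives the nullclines N_1 + 0.902N_2 = 891 and 0.262N_1 + N_2 = 848.
Substituting N_2 = 848 - 0.262N_1 into the first: N_1(1 - 0.902·0.262) = 891 - 0.902·848.
So N_1* = 126/0.764 = 165, and then N_2* = 848 - 0.262·165 = 805.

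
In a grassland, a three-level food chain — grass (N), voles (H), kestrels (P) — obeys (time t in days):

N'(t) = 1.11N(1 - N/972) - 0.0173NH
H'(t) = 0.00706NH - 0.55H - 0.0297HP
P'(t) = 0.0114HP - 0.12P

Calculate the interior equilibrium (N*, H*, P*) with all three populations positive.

From dP/dt = 0: 0.0114H* = 0.12, so H* = 10.5.
From dN/dt = 0: 1.11(1 - N*/972) = 0.0173·10.5, giving N* = 972·(1 - 0.164) = 813.
From dH/dt = 0: 0.00706·813 - 0.55 = 0.0297P*, so P* = 5.19/0.0297 = 175.

N* ≈ 813, H* ≈ 10.5, P* ≈ 175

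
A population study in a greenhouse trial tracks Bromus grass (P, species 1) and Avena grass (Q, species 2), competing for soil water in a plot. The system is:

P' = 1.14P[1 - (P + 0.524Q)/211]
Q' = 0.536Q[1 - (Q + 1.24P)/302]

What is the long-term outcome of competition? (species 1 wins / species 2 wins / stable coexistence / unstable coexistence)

stable coexistence

Compare the nullcline intercepts: K1/α12 = 211/0.524 = 403 > K2 = 302; K2/α21 = 302/1.24 = 244 > K1 = 211.
Since both inequalities hold, each species can invade when rare, so the interior equilibrium is stable.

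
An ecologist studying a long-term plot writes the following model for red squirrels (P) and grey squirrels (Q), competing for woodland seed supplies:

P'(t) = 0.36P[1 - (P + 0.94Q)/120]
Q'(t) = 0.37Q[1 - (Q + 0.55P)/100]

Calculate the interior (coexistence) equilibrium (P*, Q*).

P* ≈ 53.8, Q* ≈ 70.4

Setting both brackets to zero gives the nullclines P + 0.94Q = 120 and 0.55P + Q = 100.
Substituting Q = 100 - 0.55P into the first: P(1 - 0.94·0.55) = 120 - 0.94·100.
So P* = 26/0.483 = 53.8, and then Q* = 100 - 0.55·53.8 = 70.4.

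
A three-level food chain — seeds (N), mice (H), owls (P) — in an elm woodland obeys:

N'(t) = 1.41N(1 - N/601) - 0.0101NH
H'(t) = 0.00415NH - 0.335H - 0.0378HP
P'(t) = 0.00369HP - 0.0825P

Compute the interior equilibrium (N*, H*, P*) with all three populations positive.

N* ≈ 505, H* ≈ 22.4, P* ≈ 46.6

From dP/dt = 0: 0.00369H* = 0.0825, so H* = 22.4.
From dN/dt = 0: 1.41(1 - N*/601) = 0.0101·22.4, giving N* = 601·(1 - 0.16) = 505.
From dH/dt = 0: 0.00415·505 - 0.335 = 0.0378P*, so P* = 1.76/0.0378 = 46.6.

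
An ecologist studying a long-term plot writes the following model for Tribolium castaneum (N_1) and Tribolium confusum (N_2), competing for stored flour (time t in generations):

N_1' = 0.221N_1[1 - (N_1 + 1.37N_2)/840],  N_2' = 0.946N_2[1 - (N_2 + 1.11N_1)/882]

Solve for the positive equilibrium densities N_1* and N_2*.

N_1* ≈ 707, N_2* ≈ 96.8

Setting both brackets to zero gives the nullclines N_1 + 1.37N_2 = 840 and 1.11N_1 + N_2 = 882.
Substituting N_2 = 882 - 1.11N_1 into the first: N_1(1 - 1.37·1.11) = 840 - 1.37·882.
So N_1* = -368/-0.521 = 707, and then N_2* = 882 - 1.11·707 = 96.8.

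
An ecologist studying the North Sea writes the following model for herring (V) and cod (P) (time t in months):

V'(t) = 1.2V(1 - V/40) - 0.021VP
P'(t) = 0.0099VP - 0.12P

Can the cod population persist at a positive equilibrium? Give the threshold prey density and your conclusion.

Threshold V = 12.1; K > 12.1, so yes, the predator persists.

The predator equation gives dP/dt > 0 only when V > 0.12/0.0099 = 12.1.
Without the predator, V → K = 40. Since 40 > 12.1, the predator can invade and persist.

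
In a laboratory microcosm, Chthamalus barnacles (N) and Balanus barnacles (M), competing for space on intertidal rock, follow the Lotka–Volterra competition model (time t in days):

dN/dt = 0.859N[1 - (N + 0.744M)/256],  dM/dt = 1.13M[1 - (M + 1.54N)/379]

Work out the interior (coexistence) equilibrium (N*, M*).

N* ≈ 178, M* ≈ 105

Setting both brackets to zero gives the nullclines N + 0.744M = 256 and 1.54N + M = 379.
Substituting M = 379 - 1.54N into the first: N(1 - 0.744·1.54) = 256 - 0.744·379.
So N* = -26/-0.146 = 178, and then M* = 379 - 1.54·178 = 105.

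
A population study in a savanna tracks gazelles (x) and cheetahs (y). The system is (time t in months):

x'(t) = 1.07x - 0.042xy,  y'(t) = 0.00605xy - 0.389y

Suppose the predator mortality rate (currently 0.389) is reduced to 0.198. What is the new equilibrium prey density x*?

x* ≈ 32.7

At the interior fixed point, setting dy/dt = 0 with y > 0 fixes x* = (predator death rate)/(xy coefficient) — independent of the other coefficients.
With the change, x* = 0.198/0.00605 = 32.7; it falls from 64.3.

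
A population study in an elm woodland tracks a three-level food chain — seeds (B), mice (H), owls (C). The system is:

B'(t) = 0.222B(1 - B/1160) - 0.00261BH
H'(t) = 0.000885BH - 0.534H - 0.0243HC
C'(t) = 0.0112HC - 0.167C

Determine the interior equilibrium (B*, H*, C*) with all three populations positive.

From dC/dt = 0: 0.0112H* = 0.167, so H* = 14.9.
From dB/dt = 0: 0.222(1 - B*/1160) = 0.00261·14.9, giving B* = 1160·(1 - 0.175) = 957.
From dH/dt = 0: 0.000885·957 - 0.534 = 0.0243C*, so C* = 0.313/0.0243 = 12.9.

B* ≈ 957, H* ≈ 14.9, C* ≈ 12.9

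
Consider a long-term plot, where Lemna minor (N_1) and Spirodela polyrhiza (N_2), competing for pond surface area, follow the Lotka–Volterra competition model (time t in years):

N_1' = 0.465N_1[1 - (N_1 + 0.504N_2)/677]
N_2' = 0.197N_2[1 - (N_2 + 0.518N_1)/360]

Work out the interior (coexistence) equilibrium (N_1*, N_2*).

Setting both brackets to zero gives the nullclines N_1 + 0.504N_2 = 677 and 0.518N_1 + N_2 = 360.
Substituting N_2 = 360 - 0.518N_1 into the first: N_1(1 - 0.504·0.518) = 677 - 0.504·360.
So N_1* = 496/0.739 = 671, and then N_2* = 360 - 0.518·671 = 12.6.

N_1* ≈ 671, N_2* ≈ 12.6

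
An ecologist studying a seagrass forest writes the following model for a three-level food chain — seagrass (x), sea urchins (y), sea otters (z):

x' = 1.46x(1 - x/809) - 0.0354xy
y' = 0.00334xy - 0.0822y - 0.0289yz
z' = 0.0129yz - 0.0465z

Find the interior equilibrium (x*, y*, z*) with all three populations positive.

x* ≈ 738, y* ≈ 3.6, z* ≈ 82.5

From dz/dt = 0: 0.0129y* = 0.0465, so y* = 3.6.
From dx/dt = 0: 1.46(1 - x*/809) = 0.0354·3.6, giving x* = 809·(1 - 0.0874) = 738.
From dy/dt = 0: 0.00334·738 - 0.0822 = 0.0289z*, so z* = 2.38/0.0289 = 82.5.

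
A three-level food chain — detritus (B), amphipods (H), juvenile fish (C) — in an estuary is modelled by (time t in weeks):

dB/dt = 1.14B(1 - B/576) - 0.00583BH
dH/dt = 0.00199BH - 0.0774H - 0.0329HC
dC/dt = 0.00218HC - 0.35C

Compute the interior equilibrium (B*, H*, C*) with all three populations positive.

From dC/dt = 0: 0.00218H* = 0.35, so H* = 161.
From dB/dt = 0: 1.14(1 - B*/576) = 0.00583·161, giving B* = 576·(1 - 0.821) = 103.
From dH/dt = 0: 0.00199·103 - 0.0774 = 0.0329C*, so C* = 0.128/0.0329 = 3.88.

B* ≈ 103, H* ≈ 161, C* ≈ 3.88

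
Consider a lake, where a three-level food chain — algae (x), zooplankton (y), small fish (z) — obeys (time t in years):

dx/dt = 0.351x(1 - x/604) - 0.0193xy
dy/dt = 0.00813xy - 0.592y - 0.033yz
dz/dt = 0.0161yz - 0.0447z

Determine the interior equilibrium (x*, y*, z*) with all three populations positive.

From dz/dt = 0: 0.0161y* = 0.0447, so y* = 2.78.
From dx/dt = 0: 0.351(1 - x*/604) = 0.0193·2.78, giving x* = 604·(1 - 0.153) = 512.
From dy/dt = 0: 0.00813·512 - 0.592 = 0.033z*, so z* = 3.57/0.033 = 108.

x* ≈ 512, y* ≈ 2.78, z* ≈ 108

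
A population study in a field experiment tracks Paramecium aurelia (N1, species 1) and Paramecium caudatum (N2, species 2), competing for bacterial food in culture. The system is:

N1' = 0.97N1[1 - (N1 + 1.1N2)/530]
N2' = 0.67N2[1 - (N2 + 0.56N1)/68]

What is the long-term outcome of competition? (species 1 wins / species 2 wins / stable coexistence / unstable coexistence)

Compare the nullcline intercepts: K1/α12 = 530/1.1 = 482 > K2 = 68; K2/α21 = 68/0.56 = 121 < K1 = 530.
Since the inequalities point opposite ways, species 1 can invade but species 2 cannot.

species 1 excludes species 2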